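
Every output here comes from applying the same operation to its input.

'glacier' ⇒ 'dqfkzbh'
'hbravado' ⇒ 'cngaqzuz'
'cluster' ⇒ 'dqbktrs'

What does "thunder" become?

In each case the input is transformed by: move the last 2 characters to the front (rotate right by 2), then shift every letter 1 place backward in the alphabet (wrapping around).
Working it through for "thunder": intermediate "erthund", final "dqsgtmc".

dqsgtmc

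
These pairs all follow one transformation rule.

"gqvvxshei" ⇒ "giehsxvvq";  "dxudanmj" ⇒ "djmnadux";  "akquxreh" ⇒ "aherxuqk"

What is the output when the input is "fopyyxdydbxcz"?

The transformation: move the first character to the end, then reverse the string.
Working it through for "fopyyxdydbxcz": intermediate "opyyxdydbxczf", final "fzcxbdydxyypo".

fzcxbdydxyypo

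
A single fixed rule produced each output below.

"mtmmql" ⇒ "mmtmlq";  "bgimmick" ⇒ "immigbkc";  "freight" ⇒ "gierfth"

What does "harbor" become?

What's happening: move the last 2 characters to the front (rotate right by 2), then reverse the string.
Starting from "harbor": after the first operation, "orharb"; after the second, "brahro".
(Check on "freight": → "htfreig" → "gierfth" ✓)

brahro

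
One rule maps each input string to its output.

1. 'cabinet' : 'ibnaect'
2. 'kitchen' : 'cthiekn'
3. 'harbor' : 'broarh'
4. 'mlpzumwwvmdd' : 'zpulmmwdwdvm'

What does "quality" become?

The rule is to move the first 3 characters to the end (rotate left by 3), then take characters alternately from the front and the back (1st, last, 2nd, 2nd-last, ...).
On "quality": the first step gives "lityqua", and the second then gives "laiutqy".

laiutqy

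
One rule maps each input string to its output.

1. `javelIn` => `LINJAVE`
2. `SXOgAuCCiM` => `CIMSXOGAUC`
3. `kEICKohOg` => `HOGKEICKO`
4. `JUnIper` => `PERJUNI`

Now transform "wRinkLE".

KLEWRIN

Each output is the input with this applied: move the last 3 characters to the front (rotate right by 3), then convert every letter to uppercase.
On "wRinkLE": the first step gives "kLEwRin", and the second then gives "KLEWRIN".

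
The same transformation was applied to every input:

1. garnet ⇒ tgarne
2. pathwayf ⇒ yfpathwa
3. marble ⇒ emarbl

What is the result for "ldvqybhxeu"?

The transformation: move the first 2 characters to the end (rotate left by 2), then swap the front and back halves of the string.
Working it through for "ldvqybhxeu": intermediate "vqybhxeuld", final "xeuldvqybh".

xeuldvqybh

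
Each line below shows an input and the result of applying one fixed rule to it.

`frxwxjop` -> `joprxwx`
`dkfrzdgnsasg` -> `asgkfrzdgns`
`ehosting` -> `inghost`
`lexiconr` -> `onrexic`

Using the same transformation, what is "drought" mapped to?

ghtrou

In each case the input is transformed by: delete the first character, then move the last 3 characters to the front (rotate right by 3).
Applying both steps to "drought": "rought", then "ghtrou".
(Check on "frxwxjop": → "rxwxjop" → "joprxwx" ✓)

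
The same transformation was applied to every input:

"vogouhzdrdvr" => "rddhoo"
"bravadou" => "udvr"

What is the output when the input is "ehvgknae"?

In each case the input is transformed by: reverse the string, then keep every other character starting from the first (positions 1st, 3rd, 5th, ...).
On "ehvgknae": the first step gives "eankgvhe", and the second then gives "engh".

engh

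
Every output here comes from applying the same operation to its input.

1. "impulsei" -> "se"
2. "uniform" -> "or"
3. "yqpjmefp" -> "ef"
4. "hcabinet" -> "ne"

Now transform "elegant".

an

The pattern: move the last 3 characters to the front (rotate right by 3), then keep only the first 2 characters.
Starting from "elegant": after the first operation, "anteleg"; after the second, "an".
(Check on "uniform": → "ormunif" → "or" ✓)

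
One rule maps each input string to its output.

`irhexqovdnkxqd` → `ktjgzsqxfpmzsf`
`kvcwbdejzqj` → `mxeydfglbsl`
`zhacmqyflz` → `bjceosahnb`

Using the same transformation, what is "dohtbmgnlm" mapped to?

What's happening: shift every letter 2 places forward in the alphabet (wrapping around).
Doing the same to "dohtbmgnlm": "fqjvdoipno".

fqjvdoipno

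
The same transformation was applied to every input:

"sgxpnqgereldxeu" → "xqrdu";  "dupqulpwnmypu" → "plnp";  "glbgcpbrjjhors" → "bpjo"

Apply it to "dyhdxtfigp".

The transformation: keep one character in every 3, starting at position 3 (positions 3rd, 6th, 9th, ...).
Applying that to "dyhdxtfigp" gives "htg".

htg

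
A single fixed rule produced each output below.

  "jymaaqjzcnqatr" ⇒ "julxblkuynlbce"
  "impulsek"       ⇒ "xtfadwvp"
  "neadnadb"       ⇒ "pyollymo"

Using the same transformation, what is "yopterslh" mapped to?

Looking at the pairs, the operation is to shift every letter 11 places forward in the alphabet (wrapping around), then swap each adjacent pair of characters (1↔2, 3↔4, ...).
On "yopterslh": the first step gives "jzaepcdws", and the second then gives "zjeacpwds".

zjeacpwds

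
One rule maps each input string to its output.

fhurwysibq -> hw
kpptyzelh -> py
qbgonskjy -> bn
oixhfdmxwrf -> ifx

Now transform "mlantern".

The transformation: keep one character in every 3, starting at position 2 (positions 2nd, 5th, 8th, ...), then delete the last character.
So "mlantern" becomes "lt".

lt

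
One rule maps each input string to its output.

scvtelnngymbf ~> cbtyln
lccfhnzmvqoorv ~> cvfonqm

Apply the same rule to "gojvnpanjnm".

The pattern: keep every other character starting from the second (positions 2nd, 4th, 6th, ...), then take characters alternately from the front and the back (1st, last, 2nd, 2nd-last, ...).
Starting from "gojvnpanjnm": after the first operation, "ovpnn"; after the second, "onvnp".

onvnp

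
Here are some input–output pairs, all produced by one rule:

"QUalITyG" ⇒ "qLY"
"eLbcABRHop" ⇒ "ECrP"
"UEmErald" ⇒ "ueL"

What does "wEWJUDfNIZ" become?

WjFz

The rule is to flip the case of every letter, then keep one character in every 3, starting at position 1 (positions 1st, 4th, 7th, ...).
Starting from "wEWJUDfNIZ": after the first operation, "WewjudFniz"; after the second, "WjFz".
(Check on "UEmErald": → "ueMeRALD" → "ueL" ✓)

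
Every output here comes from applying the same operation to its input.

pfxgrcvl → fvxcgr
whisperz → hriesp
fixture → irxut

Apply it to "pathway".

The rule is to take characters alternately from the front and the back (1st, last, 2nd, 2nd-last, ...), then delete the first 2 characters.
On "pathway": the first step gives "pyaatwh", and the second then gives "aatwh".
(Check on "whisperz": → "wzhriesp" → "hriesp" ✓)

aatwh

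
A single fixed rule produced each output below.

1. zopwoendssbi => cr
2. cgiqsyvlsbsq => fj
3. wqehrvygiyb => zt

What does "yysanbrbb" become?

The pattern: shift every letter 3 places forward in the alphabet (wrapping around), then keep only the first 2 characters.
Applying both steps to "yysanbrbb": "bbvdqeuee", then "bb".

bb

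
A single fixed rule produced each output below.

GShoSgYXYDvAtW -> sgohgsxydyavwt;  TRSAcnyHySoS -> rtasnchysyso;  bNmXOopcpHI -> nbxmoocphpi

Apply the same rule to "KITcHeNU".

In each case the input is transformed by: swap each adjacent pair of characters (1↔2, 3↔4, ...), then convert every letter to lowercase.
"KITcHeNU" → "IKcTeHUN" → "ikctehun".

ikctehun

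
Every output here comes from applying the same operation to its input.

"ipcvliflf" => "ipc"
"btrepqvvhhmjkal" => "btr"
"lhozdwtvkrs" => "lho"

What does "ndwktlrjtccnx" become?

The rule is to keep only the first 3 characters.
So "ndwktlrjtccnx" becomes "ndw".

ndw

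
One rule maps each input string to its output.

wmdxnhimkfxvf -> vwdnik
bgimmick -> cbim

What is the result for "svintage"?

The pattern: move the last 3 characters to the front (rotate right by 3), then keep every other character starting from the second (positions 2nd, 4th, 6th, ...).
Starting from "svintage": after the first operation, "agesvint"; after the second, "gsit".

gsit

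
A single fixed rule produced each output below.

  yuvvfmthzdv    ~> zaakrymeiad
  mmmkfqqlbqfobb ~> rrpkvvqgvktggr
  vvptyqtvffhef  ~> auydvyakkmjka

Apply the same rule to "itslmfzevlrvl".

yxqrkejaqwaqn

The rule is to shift every letter 5 places forward in the alphabet (wrapping around), then move the first character to the end.
"itslmfzevlrvl" → "yxqrkejaqwaqn".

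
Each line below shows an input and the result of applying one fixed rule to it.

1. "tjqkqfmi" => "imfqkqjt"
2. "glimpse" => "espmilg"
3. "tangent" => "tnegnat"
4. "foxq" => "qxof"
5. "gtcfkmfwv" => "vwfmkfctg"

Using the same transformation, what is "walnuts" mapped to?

stunlaw

In each case the input is transformed by: reverse the string.
For "walnuts" the result is "stunlaw".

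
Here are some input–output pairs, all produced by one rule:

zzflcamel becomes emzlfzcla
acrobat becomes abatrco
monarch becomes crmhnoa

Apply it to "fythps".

phfsty

Each output is the input with this applied: move the last 3 characters to the front (rotate right by 3), then swap each adjacent pair of characters (1↔2, 3↔4, ...).
"fythps" → "hpsfyt" → "phfsty".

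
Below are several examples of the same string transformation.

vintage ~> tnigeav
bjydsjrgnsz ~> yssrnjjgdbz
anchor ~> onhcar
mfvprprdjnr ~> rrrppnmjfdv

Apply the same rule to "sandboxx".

xsondbax

Looking at the pairs, the operation is to sort the characters into reverse alphabetical order, then move the first character to the end.
For "sandboxx", step one produces "xxsondba"; step two turns that into "xsondbax".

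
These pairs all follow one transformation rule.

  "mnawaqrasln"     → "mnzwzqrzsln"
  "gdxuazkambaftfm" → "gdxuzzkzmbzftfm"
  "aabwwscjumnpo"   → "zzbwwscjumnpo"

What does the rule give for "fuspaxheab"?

Rule — replace every "a" with "z".
For "fuspaxheab" the result is "fuspzxhezb".

fuspzxhezb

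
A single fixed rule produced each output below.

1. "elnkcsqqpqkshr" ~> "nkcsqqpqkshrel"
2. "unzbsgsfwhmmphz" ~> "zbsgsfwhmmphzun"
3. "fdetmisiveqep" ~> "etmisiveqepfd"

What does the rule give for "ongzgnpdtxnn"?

gzgnpdtxnnon

The pattern: move the first 2 characters to the end (rotate left by 2).
"ongzgnpdtxnn" → "gzgnpdtxnnon".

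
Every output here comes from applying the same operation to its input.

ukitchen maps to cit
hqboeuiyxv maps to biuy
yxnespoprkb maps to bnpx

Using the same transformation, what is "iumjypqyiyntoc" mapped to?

The transformation: sort the characters into alphabetical order, then keep one character in every 3, starting at position 1 (positions 1st, 4th, 7th, ...).
On "iumjypqyiyntoc": the first step gives "ciijmnopqtuyyy", and the second then gives "cjoty".

cjoty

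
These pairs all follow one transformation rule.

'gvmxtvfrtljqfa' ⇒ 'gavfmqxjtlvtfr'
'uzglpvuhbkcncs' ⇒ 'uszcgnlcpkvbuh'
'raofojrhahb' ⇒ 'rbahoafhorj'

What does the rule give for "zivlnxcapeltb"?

zbitvllenpxac

The rule is to take characters alternately from the front and the back (1st, last, 2nd, 2nd-last, ...).
On "zivlnxcapeltb" that produces "zbitvllenpxac".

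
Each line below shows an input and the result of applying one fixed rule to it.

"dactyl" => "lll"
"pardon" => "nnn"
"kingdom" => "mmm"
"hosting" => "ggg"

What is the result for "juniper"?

In each case the input is transformed by: repeat every character 3 times, then keep only the last 3 characters.
On "juniper": the first step gives "jjjuuunnniiipppeeerrr", and the second then gives "rrr".

rrr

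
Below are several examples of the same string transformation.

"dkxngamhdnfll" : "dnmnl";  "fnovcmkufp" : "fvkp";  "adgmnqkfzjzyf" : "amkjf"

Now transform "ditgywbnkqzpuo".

dgbqu

The pattern: keep one character in every 3, starting at position 1 (positions 1st, 4th, 7th, ...).
On "ditgywbnkqzpuo" that produces "dgbqu".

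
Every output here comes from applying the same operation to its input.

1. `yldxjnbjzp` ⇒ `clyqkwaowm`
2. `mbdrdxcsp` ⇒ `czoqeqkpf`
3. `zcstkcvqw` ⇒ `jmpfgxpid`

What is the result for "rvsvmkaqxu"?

Each output is the input with this applied: move the last character to the front, then shift every letter 13 places forward in the alphabet (wrapping around) — i.e. ROT13.
For "rvsvmkaqxu", step one produces "urvsvmkaqx"; step two turns that into "heifizxndk".
(Check on "yldxjnbjzp": → "pyldxjnbjz" → "clyqkwaowm" ✓)

heifizxndk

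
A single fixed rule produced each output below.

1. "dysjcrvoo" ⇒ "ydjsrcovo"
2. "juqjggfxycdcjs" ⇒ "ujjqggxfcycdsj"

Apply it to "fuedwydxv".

ufdeywxdv

The transformation: swap each adjacent pair of characters (1↔2, 3↔4, ...).
Applying that to "fuedwydxv" gives "ufdeywxdv".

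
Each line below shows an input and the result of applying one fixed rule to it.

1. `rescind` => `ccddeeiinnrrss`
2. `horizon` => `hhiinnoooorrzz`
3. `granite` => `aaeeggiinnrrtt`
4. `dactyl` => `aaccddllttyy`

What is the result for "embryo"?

bbeemmoorryy

The rule is to double every character, then sort the characters into alphabetical order.
Applying both steps to "embryo": "eemmbbrryyoo", then "bbeemmoorryy".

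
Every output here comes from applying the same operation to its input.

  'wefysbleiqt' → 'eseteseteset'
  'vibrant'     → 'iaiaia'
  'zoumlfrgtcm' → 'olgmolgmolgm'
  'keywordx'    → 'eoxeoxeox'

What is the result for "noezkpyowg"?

Each output is the input with this applied: keep one character in every 3, starting at position 2 (positions 2nd, 5th, 8th, ...), then write the whole string 3 times in a row.
"noezkpyowg" → "oko" → "okookooko".

okookooko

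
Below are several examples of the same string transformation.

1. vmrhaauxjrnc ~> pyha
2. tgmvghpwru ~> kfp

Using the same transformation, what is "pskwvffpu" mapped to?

Looking at the pairs, the operation is to shift every letter 2 places backward in the alphabet (wrapping around), then keep one character in every 3, starting at position 3 (positions 3rd, 6th, 9th, ...).
Applying both steps to "pskwvffpu": "nqiutddns", then "ids".

ids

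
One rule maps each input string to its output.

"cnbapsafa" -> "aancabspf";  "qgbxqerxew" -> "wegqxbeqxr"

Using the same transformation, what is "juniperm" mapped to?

Looking at the pairs, the operation is to swap each adjacent pair of characters (1↔2, 3↔4, ...), then move the last 2 characters to the front (rotate right by 2).
"juniperm" → "ujinepmr" → "mrujinep".
(Check on "qgbxqerxew": → "gqxbeqxrwe" → "wegqxbeqxr" ✓)

mrujinep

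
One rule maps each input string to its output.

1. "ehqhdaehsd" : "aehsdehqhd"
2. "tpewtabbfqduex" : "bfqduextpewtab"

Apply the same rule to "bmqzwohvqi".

Each output is the input with this applied: swap the front and back halves of the string.
Applying that to "bmqzwohvqi" gives "ohvqibmqzw".

ohvqibmqzw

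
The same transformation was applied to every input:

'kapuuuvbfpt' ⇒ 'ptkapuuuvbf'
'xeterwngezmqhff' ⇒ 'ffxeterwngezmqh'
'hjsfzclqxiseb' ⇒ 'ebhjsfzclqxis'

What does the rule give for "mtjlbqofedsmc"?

Rule — move the last 2 characters to the front (rotate right by 2).
Applying that to "mtjlbqofedsmc" gives "mcmtjlbqofeds".

mcmtjlbqofeds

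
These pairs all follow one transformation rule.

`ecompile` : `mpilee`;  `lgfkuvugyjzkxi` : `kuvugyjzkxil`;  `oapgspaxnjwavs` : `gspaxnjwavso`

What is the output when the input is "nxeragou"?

ragoun

The rule is to move the first 3 characters to the end (rotate left by 3), then delete the last 2 characters.
For "nxeragou", step one produces "ragounxe"; step two turns that into "ragoun".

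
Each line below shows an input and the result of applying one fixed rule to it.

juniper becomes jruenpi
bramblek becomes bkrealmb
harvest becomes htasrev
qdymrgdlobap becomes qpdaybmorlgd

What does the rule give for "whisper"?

In each case the input is transformed by: take characters alternately from the front and the back (1st, last, 2nd, 2nd-last, ...).
"whisper" → "wrheips".

wrheips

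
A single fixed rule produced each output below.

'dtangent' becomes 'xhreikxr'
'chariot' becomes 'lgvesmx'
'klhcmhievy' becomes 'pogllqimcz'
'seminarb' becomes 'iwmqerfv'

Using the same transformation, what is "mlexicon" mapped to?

pqbigmrs

In each case the input is transformed by: swap each adjacent pair of characters (1↔2, 3↔4, ...), then shift every letter 4 places forward in the alphabet (wrapping around).
On "mlexicon": the first step gives "lmxecino", and the second then gives "pqbigmrs".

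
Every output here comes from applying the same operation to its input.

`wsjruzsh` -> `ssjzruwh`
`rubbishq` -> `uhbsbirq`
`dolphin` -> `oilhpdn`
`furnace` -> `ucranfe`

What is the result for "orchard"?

What's happening: take characters alternately from the front and the back (1st, last, 2nd, 2nd-last, ...), then move the first 2 characters to the end (rotate left by 2).
On "orchard" that produces "rrcahod".
(Check on "wsjruzsh": → "whssjzru" → "ssjzruwh" ✓)

rrcahod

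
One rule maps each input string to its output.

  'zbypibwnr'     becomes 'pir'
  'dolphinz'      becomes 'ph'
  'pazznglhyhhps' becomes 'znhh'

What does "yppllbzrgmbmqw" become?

llmb

What's happening: swap each adjacent pair of characters (1↔2, 3↔4, ...), then keep one character in every 3, starting at position 3 (positions 3rd, 6th, 9th, ...).
"yppllbzrgmbmqw" → "pylpblrzmgmbwq" → "llmb".
(Check on "zbypibwnr": → "bzpybinwr" → "pir" ✓)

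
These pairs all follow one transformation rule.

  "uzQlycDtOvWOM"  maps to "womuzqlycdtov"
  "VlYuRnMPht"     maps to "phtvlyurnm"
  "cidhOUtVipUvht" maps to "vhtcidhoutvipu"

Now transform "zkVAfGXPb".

xpbzkvafg

The transformation: move the last 3 characters to the front (rotate right by 3), then convert every letter to lowercase.
So "zkVAfGXPb" becomes "xpbzkvafg".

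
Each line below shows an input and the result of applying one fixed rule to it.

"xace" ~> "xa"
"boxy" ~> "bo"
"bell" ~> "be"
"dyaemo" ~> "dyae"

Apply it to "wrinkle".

What's happening: delete the last 2 characters.
So "wrinkle" becomes "wrink".

wrink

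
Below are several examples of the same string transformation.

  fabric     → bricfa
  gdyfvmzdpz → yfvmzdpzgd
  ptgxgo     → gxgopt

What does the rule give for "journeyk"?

urneykjo

Rule — move the first 2 characters to the end (rotate left by 2).
Applying that to "journeyk" gives "urneykjo".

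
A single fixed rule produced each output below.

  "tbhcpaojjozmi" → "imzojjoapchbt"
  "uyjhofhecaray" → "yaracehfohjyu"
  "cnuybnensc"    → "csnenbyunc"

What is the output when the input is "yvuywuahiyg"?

gyihauwyuvy

What's happening: reverse the string.
On "yvuywuahiyg" that produces "gyihauwyuvy".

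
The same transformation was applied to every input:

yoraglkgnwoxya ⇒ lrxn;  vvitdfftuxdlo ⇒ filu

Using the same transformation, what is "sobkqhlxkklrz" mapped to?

hbrk

The pattern: keep one character in every 3, starting at position 3 (positions 3rd, 6th, 9th, ...), then swap each adjacent pair of characters (1↔2, 3↔4, ...).
For "sobkqhlxkklrz", step one produces "bhkr"; step two turns that into "hbrk".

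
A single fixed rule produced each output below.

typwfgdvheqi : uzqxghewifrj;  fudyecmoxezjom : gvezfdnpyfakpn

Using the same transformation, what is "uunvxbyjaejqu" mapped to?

Each output is the input with this applied: shift every letter 1 place forward in the alphabet (wrapping around).
For "uunvxbyjaejqu" the result is "vvowyczkbfkrv".

vvowyczkbfkrv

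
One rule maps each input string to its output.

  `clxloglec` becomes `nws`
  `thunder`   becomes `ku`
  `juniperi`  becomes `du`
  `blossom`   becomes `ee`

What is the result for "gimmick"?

Each output is the input with this applied: shift every letter 10 places backward in the alphabet (wrapping around), then keep one character in every 3, starting at position 3 (positions 3rd, 6th, 9th, ...).
Applying both steps to "gimmick": "wyccysa", then "cs".
(Check on "clxloglec": → "sbnbewbus" → "nws" ✓)

cs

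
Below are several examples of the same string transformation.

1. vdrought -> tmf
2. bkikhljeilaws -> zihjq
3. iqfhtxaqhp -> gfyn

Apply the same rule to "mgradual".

The pattern: keep one character in every 3, starting at position 1 (positions 1st, 4th, 7th, ...), then shift every letter 2 places backward in the alphabet (wrapping around).
For "mgradual", step one produces "maa"; step two turns that into "kyy".

kyy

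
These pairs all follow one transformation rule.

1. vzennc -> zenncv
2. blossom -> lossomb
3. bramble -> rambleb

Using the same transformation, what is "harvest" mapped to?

The rule is to move the first character to the end.
So "harvest" becomes "arvesth".

arvesth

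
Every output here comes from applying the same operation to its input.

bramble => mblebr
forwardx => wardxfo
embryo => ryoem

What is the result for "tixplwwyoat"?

Looking at the pairs, the operation is to move the first 3 characters to the end (rotate left by 3), then delete the last character.
Starting from "tixplwwyoat": after the first operation, "plwwyoattix"; after the second, "plwwyoatti".

plwwyoatti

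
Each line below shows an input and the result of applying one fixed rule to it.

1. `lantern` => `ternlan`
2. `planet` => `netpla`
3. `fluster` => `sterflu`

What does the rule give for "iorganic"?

ganicior

The transformation: move the first 3 characters to the end (rotate left by 3).
"iorganic" → "ganicior".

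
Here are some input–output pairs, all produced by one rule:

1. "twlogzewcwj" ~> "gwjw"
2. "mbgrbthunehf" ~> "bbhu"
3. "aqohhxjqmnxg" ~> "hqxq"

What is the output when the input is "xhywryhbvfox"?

What's happening: keep one character in every 3, starting at position 2 (positions 2nd, 5th, 8th, ...), then swap each adjacent pair of characters (1↔2, 3↔4, ...).
"xhywryhbvfox" → "hrbo" → "rhob".

rhob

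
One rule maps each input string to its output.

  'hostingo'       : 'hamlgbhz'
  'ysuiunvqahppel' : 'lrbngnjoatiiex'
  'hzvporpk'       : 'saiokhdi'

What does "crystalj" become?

kvlrtmce

The transformation: shift every letter 7 places backward in the alphabet (wrapping around), then swap each adjacent pair of characters (1↔2, 3↔4, ...).
"crystalj" → "vkrlmtec" → "kvlrtmce".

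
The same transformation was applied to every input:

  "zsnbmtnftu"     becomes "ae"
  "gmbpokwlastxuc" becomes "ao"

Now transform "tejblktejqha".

iai

In each case the input is transformed by: shift every letter 1 place backward in the alphabet (wrapping around), then keep only the vowels.
Applying both steps to "tejblktejqha": "sdiakjsdipgz", then "iai".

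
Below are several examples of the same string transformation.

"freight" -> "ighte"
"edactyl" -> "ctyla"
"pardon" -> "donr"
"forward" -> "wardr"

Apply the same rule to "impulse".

ulsep

In each case the input is transformed by: delete the first 2 characters, then move the first character to the end.
On "impulse": the first step gives "pulse", and the second then gives "ulsep".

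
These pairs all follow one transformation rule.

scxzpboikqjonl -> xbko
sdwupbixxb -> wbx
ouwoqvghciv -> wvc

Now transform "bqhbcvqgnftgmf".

Looking at the pairs, the operation is to keep one character in every 3, starting at position 3 (positions 3rd, 6th, 9th, ...).
"bqhbcvqgnftgmf" → "hvng".

hvng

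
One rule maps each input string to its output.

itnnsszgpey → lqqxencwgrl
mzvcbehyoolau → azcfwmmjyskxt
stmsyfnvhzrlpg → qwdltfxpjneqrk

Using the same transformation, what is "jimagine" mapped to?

What's happening: move the first 3 characters to the end (rotate left by 3), then shift every letter 2 places backward in the alphabet (wrapping around).
Applying both steps to "jimagine": "aginejim", then "yeglchgk".

yeglchgk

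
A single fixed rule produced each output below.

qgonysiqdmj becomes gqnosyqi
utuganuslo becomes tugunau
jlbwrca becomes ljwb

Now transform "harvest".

The rule is to delete the last 3 characters, then swap each adjacent pair of characters (1↔2, 3↔4, ...).
"harvest" → "harv" → "ahvr".

ahvr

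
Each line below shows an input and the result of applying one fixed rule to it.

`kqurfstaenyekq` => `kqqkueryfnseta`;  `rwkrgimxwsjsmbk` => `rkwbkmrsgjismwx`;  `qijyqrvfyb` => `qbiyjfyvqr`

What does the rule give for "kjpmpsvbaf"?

Rule — take characters alternately from the front and the back (1st, last, 2nd, 2nd-last, ...).
On "kjpmpsvbaf" that produces "kfjapbmvps".

kfjapbmvps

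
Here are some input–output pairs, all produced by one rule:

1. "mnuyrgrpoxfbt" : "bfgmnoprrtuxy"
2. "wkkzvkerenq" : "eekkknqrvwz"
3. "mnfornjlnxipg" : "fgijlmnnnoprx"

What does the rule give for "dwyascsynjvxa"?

aacdjnssvwxyy

In each case the input is transformed by: sort the characters into alphabetical order.
Applying that to "dwyascsynjvxa" gives "aacdjnssvwxyy".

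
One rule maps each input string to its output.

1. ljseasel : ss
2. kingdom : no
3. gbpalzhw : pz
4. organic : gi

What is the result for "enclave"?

The rule is to keep one character in every 3, starting at position 3 (positions 3rd, 6th, 9th, ...).
So "enclave" becomes "cv".

cv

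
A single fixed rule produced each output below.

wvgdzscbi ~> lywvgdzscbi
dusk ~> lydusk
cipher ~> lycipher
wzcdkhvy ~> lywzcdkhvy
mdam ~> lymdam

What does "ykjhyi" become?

In each case the input is transformed by: prepend "ly".
"ykjhyi" → "lyykjhyi".

lyykjhyi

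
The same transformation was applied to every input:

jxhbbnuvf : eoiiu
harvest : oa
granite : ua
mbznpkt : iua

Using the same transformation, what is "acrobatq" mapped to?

What's happening: shift every letter 7 places forward in the alphabet (wrapping around), then keep only the vowels.
For "acrobatq", step one produces "hjyvihax"; step two turns that into "ia".
(Check on "granite": → "nyhupal" → "ua" ✓)

ia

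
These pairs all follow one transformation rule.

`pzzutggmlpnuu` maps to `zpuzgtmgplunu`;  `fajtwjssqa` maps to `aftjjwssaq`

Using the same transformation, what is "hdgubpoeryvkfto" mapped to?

dhugpbeoyrkvtfo

What's happening: swap each adjacent pair of characters (1↔2, 3↔4, ...).
On "hdgubpoeryvkfto" that produces "dhugpbeoyrkvtfo".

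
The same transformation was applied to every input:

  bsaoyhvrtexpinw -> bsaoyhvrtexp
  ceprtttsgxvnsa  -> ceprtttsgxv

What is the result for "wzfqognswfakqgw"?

wzfqognswfak

The rule is to delete the last 3 characters.
"wzfqognswfakqgw" → "wzfqognswfak".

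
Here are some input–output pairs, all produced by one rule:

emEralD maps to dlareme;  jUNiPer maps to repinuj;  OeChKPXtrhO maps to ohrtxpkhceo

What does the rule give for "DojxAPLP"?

plpaxjod

The transformation: reverse the string, then convert every letter to lowercase.
Starting from "DojxAPLP": after the first operation, "PLPAxjoD"; after the second, "plpaxjod".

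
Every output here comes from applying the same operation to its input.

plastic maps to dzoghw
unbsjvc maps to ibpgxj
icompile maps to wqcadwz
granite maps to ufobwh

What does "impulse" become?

wadizg

Rule — delete the last character, then shift every letter 12 places backward in the alphabet (wrapping around).
Applying both steps to "impulse": "impuls", then "wadizg".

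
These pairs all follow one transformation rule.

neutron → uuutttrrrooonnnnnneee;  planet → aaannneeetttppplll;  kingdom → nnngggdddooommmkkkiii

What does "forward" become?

Each output is the input with this applied: move the first 2 characters to the end (rotate left by 2), then repeat every character 3 times.
For "forward", step one produces "rwardfo"; step two turns that into "rrrwwwaaarrrdddfffooo".
(Check on "neutron": → "utronne" → "uuutttrrrooonnnnnneee" ✓)

rrrwwwaaarrrdddfffooo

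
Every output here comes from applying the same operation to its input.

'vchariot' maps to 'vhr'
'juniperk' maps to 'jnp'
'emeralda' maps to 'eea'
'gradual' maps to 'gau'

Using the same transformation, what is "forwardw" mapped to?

The pattern: delete the last 2 characters, then keep every other character starting from the first (positions 1st, 3rd, 5th, ...).
Starting from "forwardw": after the first operation, "forwar"; after the second, "fra".

fra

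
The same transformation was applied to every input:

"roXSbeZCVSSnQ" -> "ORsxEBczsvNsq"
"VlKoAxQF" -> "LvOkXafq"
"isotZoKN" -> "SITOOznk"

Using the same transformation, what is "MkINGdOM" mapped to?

Each output is the input with this applied: flip the case of every letter, then swap each adjacent pair of characters (1↔2, 3↔4, ...).
For "MkINGdOM", step one produces "mKingDom"; step two turns that into "KmniDgmo".

KmniDgmo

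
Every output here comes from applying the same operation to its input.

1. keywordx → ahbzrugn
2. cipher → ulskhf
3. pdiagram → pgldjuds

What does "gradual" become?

oudgxdj

Rule — swap the first and last characters, then shift every letter 3 places forward in the alphabet (wrapping around).
"gradual" → "lraduag" → "oudgxdj".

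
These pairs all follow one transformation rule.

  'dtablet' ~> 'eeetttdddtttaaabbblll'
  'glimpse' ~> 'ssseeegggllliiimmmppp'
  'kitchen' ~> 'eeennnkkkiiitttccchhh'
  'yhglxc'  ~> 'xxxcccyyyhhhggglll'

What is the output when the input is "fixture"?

The transformation: move the last 2 characters to the front (rotate right by 2), then repeat every character 3 times.
Applying both steps to "fixture": "refixtu", then "rrreeefffiiixxxtttuuu".

rrreeefffiiixxxtttuuu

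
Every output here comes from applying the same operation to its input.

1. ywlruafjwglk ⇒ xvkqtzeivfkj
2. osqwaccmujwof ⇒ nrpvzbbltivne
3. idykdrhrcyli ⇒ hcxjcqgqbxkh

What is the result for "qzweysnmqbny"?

pyvdxrmlpamx

The transformation: shift every letter 1 place backward in the alphabet (wrapping around).
Applying that to "qzweysnmqbny" gives "pyvdxrmlpamx".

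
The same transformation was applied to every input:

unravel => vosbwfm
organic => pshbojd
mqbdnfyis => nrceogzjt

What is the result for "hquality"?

irvbmjuz

The transformation: shift every letter 1 place forward in the alphabet (wrapping around).
So "hquality" becomes "irvbmjuz".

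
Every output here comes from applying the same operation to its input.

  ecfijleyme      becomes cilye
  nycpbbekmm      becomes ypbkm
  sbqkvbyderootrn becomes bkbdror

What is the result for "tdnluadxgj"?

dlaxj

In each case the input is transformed by: keep every other character starting from the second (positions 2nd, 4th, 6th, ...).
Doing the same to "tdnluadxgj": "dlaxj".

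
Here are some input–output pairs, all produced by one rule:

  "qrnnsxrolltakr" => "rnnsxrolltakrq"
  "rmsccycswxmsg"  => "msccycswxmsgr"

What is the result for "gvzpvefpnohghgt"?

The pattern: move the first character to the end.
"gvzpvefpnohghgt" → "vzpvefpnohghgtg".

vzpvefpnohghgtg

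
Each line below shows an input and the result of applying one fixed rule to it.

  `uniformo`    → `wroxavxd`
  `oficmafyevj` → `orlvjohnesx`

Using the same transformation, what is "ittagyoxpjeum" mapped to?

Looking at the pairs, the operation is to shift every letter 9 places forward in the alphabet (wrapping around), then move the first character to the end.
Applying that to "ittagyoxpjeum" gives "ccjphxgysndvr".

ccjphxgysndvr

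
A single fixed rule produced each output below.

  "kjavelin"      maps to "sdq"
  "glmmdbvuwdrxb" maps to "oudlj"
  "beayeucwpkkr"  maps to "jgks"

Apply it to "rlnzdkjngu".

Rule — shift every letter 8 places forward in the alphabet (wrapping around), then keep one character in every 3, starting at position 1 (positions 1st, 4th, 7th, ...).
Applying that to "rlnzdkjngu" gives "zhrc".
(Check on "kjavelin": → "sridmtqv" → "sdq" ✓)

zhrc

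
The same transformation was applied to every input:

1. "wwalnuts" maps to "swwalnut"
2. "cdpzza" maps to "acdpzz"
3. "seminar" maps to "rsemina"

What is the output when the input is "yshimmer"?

ryshimme

What's happening: move the last character to the front.
On "yshimmer" that produces "ryshimme".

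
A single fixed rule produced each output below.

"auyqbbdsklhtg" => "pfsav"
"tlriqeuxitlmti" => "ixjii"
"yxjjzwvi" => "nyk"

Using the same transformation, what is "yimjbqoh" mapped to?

What's happening: keep one character in every 3, starting at position 1 (positions 1st, 4th, 7th, ...), then shift every letter 11 places backward in the alphabet (wrapping around).
On "yimjbqoh": the first step gives "yjo", and the second then gives "nyd".

nyd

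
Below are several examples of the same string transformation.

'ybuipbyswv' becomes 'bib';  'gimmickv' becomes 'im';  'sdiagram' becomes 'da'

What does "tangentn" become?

The pattern: delete the last 3 characters, then keep every other character starting from the second (positions 2nd, 4th, 6th, ...).
On "tangentn": the first step gives "tange", and the second then gives "ag".
(Check on "ybuipbyswv": → "ybuipby" → "bib" ✓)

ag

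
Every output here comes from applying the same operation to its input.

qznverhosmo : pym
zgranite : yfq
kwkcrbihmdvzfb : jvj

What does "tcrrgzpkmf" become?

sbq

What's happening: shift every letter 1 place backward in the alphabet (wrapping around), then keep only the first 3 characters.
Applying both steps to "tcrrgzpkmf": "sbqqfyojle", then "sbq".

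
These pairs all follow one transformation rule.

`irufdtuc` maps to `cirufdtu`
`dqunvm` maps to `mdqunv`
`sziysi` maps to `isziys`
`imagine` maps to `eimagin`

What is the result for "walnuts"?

The transformation: move the last character to the front.
For "walnuts" the result is "swalnut".

swalnut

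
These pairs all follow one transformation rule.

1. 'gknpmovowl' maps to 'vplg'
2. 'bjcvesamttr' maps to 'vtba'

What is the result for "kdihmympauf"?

The transformation: keep one character in every 3, starting at position 1 (positions 1st, 4th, 7th, ...), then sort the characters into reverse alphabetical order.
For "kdihmympauf", step one produces "khmu"; step two turns that into "umkh".

umkh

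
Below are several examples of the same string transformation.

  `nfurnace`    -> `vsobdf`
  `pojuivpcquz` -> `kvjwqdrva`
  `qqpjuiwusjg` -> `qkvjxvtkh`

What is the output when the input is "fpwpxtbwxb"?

Each output is the input with this applied: delete the first 2 characters, then shift every letter 1 place forward in the alphabet (wrapping around).
On "fpwpxtbwxb": the first step gives "wpxtbwxb", and the second then gives "xqyucxyc".

xqyucxyc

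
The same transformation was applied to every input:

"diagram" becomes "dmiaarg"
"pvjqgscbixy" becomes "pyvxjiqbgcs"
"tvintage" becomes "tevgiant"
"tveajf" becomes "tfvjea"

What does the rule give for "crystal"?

clrayts

What's happening: take characters alternately from the front and the back (1st, last, 2nd, 2nd-last, ...).
For "crystal" the result is "clrayts".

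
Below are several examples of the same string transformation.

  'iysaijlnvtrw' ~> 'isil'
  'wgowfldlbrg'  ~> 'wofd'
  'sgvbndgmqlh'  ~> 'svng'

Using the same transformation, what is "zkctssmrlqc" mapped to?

zcsm

The pattern: keep every other character starting from the first (positions 1st, 3rd, 5th, ...), then keep only the first 4 characters.
Applying both steps to "zkctssmrlqc": "zcsmlc", then "zcsm".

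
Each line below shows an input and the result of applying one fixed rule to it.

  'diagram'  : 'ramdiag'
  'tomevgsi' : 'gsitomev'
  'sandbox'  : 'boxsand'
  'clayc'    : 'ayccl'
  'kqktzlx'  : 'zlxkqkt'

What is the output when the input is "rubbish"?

The rule is to move the last 3 characters to the front (rotate right by 3).
"rubbish" → "ishrubb".

ishrubb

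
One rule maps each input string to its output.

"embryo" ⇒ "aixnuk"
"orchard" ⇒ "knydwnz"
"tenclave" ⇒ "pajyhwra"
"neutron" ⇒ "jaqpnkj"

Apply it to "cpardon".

In each case the input is transformed by: shift every letter 4 places backward in the alphabet (wrapping around).
"cpardon" → "ylwnzkj".

ylwnzkj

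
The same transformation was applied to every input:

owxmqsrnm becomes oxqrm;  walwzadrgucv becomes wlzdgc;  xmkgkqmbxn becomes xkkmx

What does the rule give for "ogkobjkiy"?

okbky

Each output is the input with this applied: keep every other character starting from the first (positions 1st, 3rd, 5th, ...).
Doing the same to "ogkobjkiy": "okbky".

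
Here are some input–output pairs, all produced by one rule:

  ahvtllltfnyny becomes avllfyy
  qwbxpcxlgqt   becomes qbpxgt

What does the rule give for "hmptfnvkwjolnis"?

In each case the input is transformed by: keep every other character starting from the first (positions 1st, 3rd, 5th, ...).
On "hmptfnvkwjolnis" that produces "hpfvwons".

hpfvwons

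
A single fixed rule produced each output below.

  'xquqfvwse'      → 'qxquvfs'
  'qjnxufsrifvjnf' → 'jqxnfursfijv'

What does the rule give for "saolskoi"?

Each output is the input with this applied: swap each adjacent pair of characters (1↔2, 3↔4, ...), then delete the last 2 characters.
Starting from "saolskoi": after the first operation, "asloksio"; after the second, "asloks".

asloks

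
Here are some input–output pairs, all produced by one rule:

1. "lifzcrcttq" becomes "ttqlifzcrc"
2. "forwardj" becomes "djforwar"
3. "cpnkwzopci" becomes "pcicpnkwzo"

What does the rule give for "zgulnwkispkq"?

spkqzgulnwki

Each output is the input with this applied: move the first 2 characters to the end (rotate left by 2), then swap the front and back halves of the string.
On "zgulnwkispkq": the first step gives "ulnwkispkqzg", and the second then gives "spkqzgulnwki".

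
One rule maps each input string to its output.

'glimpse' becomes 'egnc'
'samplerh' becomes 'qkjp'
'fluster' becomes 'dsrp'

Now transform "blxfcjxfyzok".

The transformation: shift every letter 2 places backward in the alphabet (wrapping around), then keep every other character starting from the first (positions 1st, 3rd, 5th, ...).
Starting from "blxfcjxfyzok": after the first operation, "zjvdahvdwxmi"; after the second, "zvavwm".

zvavwm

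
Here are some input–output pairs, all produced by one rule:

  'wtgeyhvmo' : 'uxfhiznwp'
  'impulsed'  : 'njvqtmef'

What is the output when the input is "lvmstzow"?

wmtnauxp

Looking at the pairs, the operation is to swap each adjacent pair of characters (1↔2, 3↔4, ...), then shift every letter 1 place forward in the alphabet (wrapping around).
Applying both steps to "lvmstzow": "vlsmztwo", then "wmtnauxp".
(Check on "impulsed": → "miupslde" → "njvqtmef" ✓)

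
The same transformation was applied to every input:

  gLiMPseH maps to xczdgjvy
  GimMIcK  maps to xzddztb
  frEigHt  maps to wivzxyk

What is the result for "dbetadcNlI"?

usvkrutecz

The pattern: shift every letter 9 places backward in the alphabet (wrapping around), then convert every letter to lowercase.
On "dbetadcNlI": the first step gives "usvkrutEcZ", and the second then gives "usvkrutecz".
(Check on "GimMIcK": → "XzdDZtB" → "xzddztb" ✓)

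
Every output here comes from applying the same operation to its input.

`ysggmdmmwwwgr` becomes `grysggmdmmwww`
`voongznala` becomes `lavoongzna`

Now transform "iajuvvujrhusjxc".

The rule is to move the last 2 characters to the front (rotate right by 2).
Doing the same to "iajuvvujrhusjxc": "xciajuvvujrhusj".

xciajuvvujrhusj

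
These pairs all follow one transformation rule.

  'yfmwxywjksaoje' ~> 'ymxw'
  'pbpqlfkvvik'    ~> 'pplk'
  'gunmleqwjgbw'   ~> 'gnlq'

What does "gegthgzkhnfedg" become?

In each case the input is transformed by: keep every other character starting from the first (positions 1st, 3rd, 5th, ...), then keep only the first 4 characters.
"gegthgzkhnfedg" → "gghzhfd" → "gghz".

gghz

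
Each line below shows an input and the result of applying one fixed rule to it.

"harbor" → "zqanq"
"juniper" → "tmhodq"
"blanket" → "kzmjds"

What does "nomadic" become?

nlzchb

Each output is the input with this applied: delete the first character, then shift every letter 1 place backward in the alphabet (wrapping around).
For "nomadic", step one produces "omadic"; step two turns that into "nlzchb".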